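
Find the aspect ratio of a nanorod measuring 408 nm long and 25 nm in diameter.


Aspect ratio AR = length / diameter
AR = 408 / 25
AR = 16.32

16.32


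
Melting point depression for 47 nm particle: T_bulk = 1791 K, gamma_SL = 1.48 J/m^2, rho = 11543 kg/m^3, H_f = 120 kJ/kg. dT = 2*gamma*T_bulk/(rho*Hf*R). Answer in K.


Radius R = 47/2 = 23.5 nm = 2.35e-08 m
Convert H_f = 120 kJ/kg = 120000 J/kg
dT = 2 * gamma_SL * T_bulk / (rho * H_f * R)
dT = 2 * 1.48 * 1791 / (11543 * 120000 * 2.35e-08)
dT = 162.9 K

162.9


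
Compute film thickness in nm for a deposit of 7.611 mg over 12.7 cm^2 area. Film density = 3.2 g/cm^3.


Convert: m = 7.611 mg = 7.6110e-06 kg, A = 12.7 cm^2 = 1.2700e-03 m^2, rho = 3.2 g/cm^3 = 3200 kg/m^3
t = m / (A * rho)
t = 7.6110e-06 / (1.2700e-03 * 3200)
t = 1.8728e-06 m = 1872.8 nm

1872.8


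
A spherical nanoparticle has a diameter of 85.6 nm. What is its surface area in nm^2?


Radius r = 85.6/2 = 42.8 nm
Surface area SA = 4 * pi * r^2
SA = 4 * pi * (42.8)^2
SA = 23019.58 nm^2

23019.58


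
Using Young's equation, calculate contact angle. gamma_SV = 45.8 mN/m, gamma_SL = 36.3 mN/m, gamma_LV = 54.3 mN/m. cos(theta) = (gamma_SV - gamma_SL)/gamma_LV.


cos(theta) = (gamma_SV - gamma_SL) / gamma_LV
cos(theta) = (45.8 - 36.3) / 54.3
cos(theta) = 0.174954
theta = arccos(0.174954) = 79.92 degrees

79.92


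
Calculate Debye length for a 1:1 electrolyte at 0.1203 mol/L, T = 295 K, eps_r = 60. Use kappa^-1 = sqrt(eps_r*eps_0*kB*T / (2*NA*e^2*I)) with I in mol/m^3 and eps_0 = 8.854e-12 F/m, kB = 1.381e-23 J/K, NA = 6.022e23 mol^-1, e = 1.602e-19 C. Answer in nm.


Ionic strength I = 0.1203 * 1^2 * 1000 = 120.3 mol/m^3
kappa^-1 = sqrt(60 * 8.854e-12 * 1.381e-23 * 295 / (2 * 6.022e23 * (1.602e-19)^2 * 120.3))
kappa^-1 = 0.763 nm

0.763


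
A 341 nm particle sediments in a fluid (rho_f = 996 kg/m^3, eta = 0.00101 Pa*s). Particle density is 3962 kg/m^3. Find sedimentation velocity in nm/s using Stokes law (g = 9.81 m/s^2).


Radius R = 341/2 nm = 1.705e-07 m
Density difference = 3962 - 996 = 2966 kg/m^3
v = 2 * R^2 * (rho_p - rho_f) * g / (9 * eta)
v = 2 * (1.705e-07)^2 * 2966 * 9.81 / (9 * 0.00101)
v = 1.86104e-07 m/s = 186.1037 nm/s

186.1037


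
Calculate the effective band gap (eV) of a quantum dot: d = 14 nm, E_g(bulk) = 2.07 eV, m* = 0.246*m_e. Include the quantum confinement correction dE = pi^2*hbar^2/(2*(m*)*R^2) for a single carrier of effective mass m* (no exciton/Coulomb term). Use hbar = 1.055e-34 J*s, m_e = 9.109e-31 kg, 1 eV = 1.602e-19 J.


Radius R = 14/2 nm = 7e-09 m
Confinement energy dE = pi^2 * hbar^2 / (2 * m_eff * m_e * R^2)
dE = pi^2 * (1.055e-34)^2 / (2 * 0.246 * 9.109e-31 * (7e-09)^2) J, divided by 1.602e-19 J/eV
dE = 0.0312 eV
Total band gap = E_g(bulk) + dE = 2.07 + 0.0312 = 2.1012 eV

2.1012


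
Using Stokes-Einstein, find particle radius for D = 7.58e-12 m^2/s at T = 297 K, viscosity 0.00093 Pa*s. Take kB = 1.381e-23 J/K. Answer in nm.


Stokes-Einstein: R = kB*T / (6*pi*eta*D)
R = 1.381e-23 * 297 / (6 * pi * 0.00093 * 7.58e-12)
R = 3.08672e-08 m = 30.87 nm

30.87


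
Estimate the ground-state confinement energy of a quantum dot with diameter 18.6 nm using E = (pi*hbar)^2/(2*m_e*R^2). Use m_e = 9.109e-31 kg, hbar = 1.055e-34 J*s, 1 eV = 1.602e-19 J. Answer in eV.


Radius R = 18.6/2 = 9.3 nm = 9.3e-09 m
E = (pi * 1.055e-34)^2 / (2 * 9.109e-31 * (9.3e-09)^2)
E(J) = 6.97169e-22
E = E(J) / 1.602e-19 = 0.0044 eV

0.0044


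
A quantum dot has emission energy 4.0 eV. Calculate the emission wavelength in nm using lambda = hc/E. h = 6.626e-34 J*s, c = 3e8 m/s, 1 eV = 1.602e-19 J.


Convert energy: E = 4.0 eV = 4.0 * 1.602e-19 = 6.408e-19 J
lambda = h*c / E = 6.626e-34 * 3e8 / 6.408e-19
lambda = 3.10206e-07 m = 310.2 nm

310.2


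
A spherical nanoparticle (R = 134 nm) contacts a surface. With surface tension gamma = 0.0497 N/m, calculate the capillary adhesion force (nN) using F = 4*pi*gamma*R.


Convert radius: R = 134 nm = 1.34e-07 m
F = 4 * pi * gamma * R
F = 4 * pi * 0.0497 * 1.34e-07
F = 8.36895e-08 N = 83.6895 nN

83.6895


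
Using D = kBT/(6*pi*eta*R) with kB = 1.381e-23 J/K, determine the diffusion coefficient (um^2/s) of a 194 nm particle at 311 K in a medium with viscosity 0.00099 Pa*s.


Radius R = 194/2 = 97 nm = 9.7e-08 m
D = kB*T / (6*pi*eta*R)
D = 1.381e-23 * 311 / (6 * pi * 0.00099 * 9.7e-08)
D = 2.37272e-12 m^2/s = 2.373 um^2/s

2.373


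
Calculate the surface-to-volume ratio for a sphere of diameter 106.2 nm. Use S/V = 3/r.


Radius r = 106.2/2 = 53.1 nm
S/V = 3 / r = 3 / 53.1
S/V = 0.0565 nm^-1

0.0565


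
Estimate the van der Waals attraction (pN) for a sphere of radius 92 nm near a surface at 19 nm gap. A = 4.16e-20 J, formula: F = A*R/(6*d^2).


Convert to SI: R = 92 nm = 9.2e-08 m, d = 19 nm = 1.9e-08 m
F = A * R / (6 * d^2)
F = 4.16e-20 * 9.2e-08 / (6 * (1.9e-08)^2)
F = 1.76694e-12 N = 1.767 pN

1.767


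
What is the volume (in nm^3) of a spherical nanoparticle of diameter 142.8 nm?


Radius r = 142.8/2 = 71.4 nm
Volume V = (4/3) * pi * r^3
V = (4/3) * pi * (71.4)^3
V = 1524695.94 nm^3

1524695.94


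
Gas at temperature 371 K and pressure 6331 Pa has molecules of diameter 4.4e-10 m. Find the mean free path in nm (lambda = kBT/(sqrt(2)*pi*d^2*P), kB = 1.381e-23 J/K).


Mean free path: lambda = kB*T / (sqrt(2) * pi * d^2 * P)
lambda = 1.381e-23 * 371 / (sqrt(2) * pi * (4.4e-10)^2 * 6331)
lambda = 9.4086e-07 m
lambda = 940.86 nm

940.86


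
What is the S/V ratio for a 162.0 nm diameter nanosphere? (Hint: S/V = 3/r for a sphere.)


Radius r = 162.0/2 = 81 nm
S/V = 3 / r = 3 / 81
S/V = 0.037 nm^-1

0.037


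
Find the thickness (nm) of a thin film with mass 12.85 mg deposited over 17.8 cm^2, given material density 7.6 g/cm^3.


Convert: m = 12.85 mg = 1.2850e-05 kg, A = 17.8 cm^2 = 1.7800e-03 m^2, rho = 7.6 g/cm^3 = 7600 kg/m^3
t = m / (A * rho)
t = 1.2850e-05 / (1.7800e-03 * 7600)
t = 9.4988e-07 m = 949.9 nm

949.9


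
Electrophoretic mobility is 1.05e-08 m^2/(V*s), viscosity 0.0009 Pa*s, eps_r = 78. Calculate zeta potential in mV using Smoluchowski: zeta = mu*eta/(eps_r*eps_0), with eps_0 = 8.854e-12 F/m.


Smoluchowski equation: zeta = mu * eta / (eps_r * eps_0)
zeta = 1.05e-08 * 0.0009 / (78 * 8.854e-12)
zeta = 0.013684 V = 13.68 mV

13.68


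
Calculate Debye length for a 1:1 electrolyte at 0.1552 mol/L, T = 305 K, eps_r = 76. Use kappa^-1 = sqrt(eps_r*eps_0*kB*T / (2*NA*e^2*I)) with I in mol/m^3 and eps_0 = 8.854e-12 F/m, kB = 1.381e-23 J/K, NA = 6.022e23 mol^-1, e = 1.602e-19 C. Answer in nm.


Ionic strength I = 0.1552 * 1^2 * 1000 = 155.2 mol/m^3
kappa^-1 = sqrt(76 * 8.854e-12 * 1.381e-23 * 305 / (2 * 6.022e23 * (1.602e-19)^2 * 155.2))
kappa^-1 = 0.769 nm

0.769


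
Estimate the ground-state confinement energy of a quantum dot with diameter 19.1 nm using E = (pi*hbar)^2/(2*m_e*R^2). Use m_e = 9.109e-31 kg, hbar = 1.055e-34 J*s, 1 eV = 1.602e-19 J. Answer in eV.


Radius R = 19.1/2 = 9.55 nm = 9.55e-09 m
E = (pi * 1.055e-34)^2 / (2 * 9.109e-31 * (9.55e-09)^2)
E(J) = 6.61146e-22
E = E(J) / 1.602e-19 = 0.0041 eV

0.0041


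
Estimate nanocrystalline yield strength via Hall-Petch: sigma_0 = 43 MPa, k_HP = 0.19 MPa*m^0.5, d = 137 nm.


d = 137 nm = 1.37e-07 m
sqrt(d) = 0.0003701351
Hall-Petch contribution = k / sqrt(d) = 0.19 / 0.0003701351 = 513.3 MPa
sigma = sigma_0 + k/sqrt(d) = 43 + 513.3 = 556.3 MPa

556.3


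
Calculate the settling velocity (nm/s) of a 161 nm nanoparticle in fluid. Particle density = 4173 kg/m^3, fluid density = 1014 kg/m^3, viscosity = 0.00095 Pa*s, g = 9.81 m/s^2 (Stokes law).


Radius R = 161/2 nm = 8.05e-08 m
Density difference = 4173 - 1014 = 3159 kg/m^3
v = 2 * R^2 * (rho_p - rho_f) * g / (9 * eta)
v = 2 * (8.05e-08)^2 * 3159 * 9.81 / (9 * 0.00095)
v = 4.69758e-08 m/s = 46.9758 nm/s

46.9758


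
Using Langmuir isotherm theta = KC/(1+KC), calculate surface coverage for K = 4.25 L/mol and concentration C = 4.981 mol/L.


Langmuir isotherm: theta = K*C / (1 + K*C)
K*C = 4.25 * 4.981 = 21.16925
theta = 21.16925 / (1 + 21.16925) = 21.16925 / 22.16925
theta = 0.9549

0.9549


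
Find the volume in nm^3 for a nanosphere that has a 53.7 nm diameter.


Radius r = 53.7/2 = 26.85 nm
Volume V = (4/3) * pi * r^3
V = (4/3) * pi * (26.85)^3
V = 81081.44 nm^3

81081.44


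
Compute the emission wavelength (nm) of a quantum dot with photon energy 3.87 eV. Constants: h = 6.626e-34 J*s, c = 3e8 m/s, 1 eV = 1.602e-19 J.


Convert energy: E = 3.87 eV = 3.87 * 1.602e-19 = 6.19974e-19 J
lambda = h*c / E = 6.626e-34 * 3e8 / 6.19974e-19
lambda = 3.20626e-07 m = 320.6 nm

320.6


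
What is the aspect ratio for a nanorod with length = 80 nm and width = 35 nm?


Aspect ratio AR = length / diameter
AR = 80 / 35
AR = 2.29

2.29


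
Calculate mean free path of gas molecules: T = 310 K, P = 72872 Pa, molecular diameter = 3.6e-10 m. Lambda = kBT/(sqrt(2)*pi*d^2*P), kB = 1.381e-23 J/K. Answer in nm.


Mean free path: lambda = kB*T / (sqrt(2) * pi * d^2 * P)
lambda = 1.381e-23 * 310 / (sqrt(2) * pi * (3.6e-10)^2 * 72872)
lambda = 1.02029e-07 m
lambda = 102.03 nm

102.03


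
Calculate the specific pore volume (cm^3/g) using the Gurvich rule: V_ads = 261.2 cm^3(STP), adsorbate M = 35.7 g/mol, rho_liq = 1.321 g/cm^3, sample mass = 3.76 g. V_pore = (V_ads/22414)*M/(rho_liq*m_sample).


Moles adsorbed n = V_ads / 22414 = 261.2 / 22414 = 1.165343e-02 mol
Liquid volume V_liq = n * M / rho_liq = 1.165343e-02 * 35.7 / 1.321 = 0.31493 cm^3
Specific pore volume V_pore = V_liq / m_sample = 0.31493 / 3.76
V_pore = 0.0838 cm^3/g

0.0838


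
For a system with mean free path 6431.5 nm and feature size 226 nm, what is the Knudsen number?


Knudsen number Kn = lambda / L
Kn = 6431.5 / 226
Kn = 28.458

28.458


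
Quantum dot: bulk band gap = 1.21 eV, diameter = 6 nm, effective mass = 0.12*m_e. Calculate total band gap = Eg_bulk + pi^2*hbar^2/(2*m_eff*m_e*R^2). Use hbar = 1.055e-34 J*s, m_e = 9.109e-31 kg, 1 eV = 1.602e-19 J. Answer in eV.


Radius R = 6/2 nm = 3e-09 m
Confinement energy dE = pi^2 * hbar^2 / (2 * m_eff * m_e * R^2)
dE = pi^2 * (1.055e-34)^2 / (2 * 0.12 * 9.109e-31 * (3e-09)^2) J, divided by 1.602e-19 J/eV
dE = 0.3485 eV
Total band gap = E_g(bulk) + dE = 1.21 + 0.3485 = 1.5585 eV

1.5585


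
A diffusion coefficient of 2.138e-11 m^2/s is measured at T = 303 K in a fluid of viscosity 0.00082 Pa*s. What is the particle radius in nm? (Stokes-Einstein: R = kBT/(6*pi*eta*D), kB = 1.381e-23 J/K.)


Stokes-Einstein: R = kB*T / (6*pi*eta*D)
R = 1.381e-23 * 303 / (6 * pi * 0.00082 * 2.138e-11)
R = 1.26623e-08 m = 12.66 nm

12.66


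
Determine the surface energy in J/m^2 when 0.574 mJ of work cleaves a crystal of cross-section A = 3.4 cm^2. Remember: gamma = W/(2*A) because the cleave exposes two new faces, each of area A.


Convert: A = 3.4 cm^2 = 0.00034 m^2, W = 0.574 mJ = 0.000574 J
Cleaving exposes two faces of area A, so total new surface = 2*A and gamma = W / (2*A)
gamma = 0.000574 / (2 * 0.00034)
gamma = 0.844 J/m^2

0.844


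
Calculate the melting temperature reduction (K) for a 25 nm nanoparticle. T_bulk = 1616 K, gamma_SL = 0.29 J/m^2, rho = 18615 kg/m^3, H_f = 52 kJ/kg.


Radius R = 25/2 = 12.5 nm = 1.25e-08 m
Convert H_f = 52 kJ/kg = 52000 J/kg
dT = 2 * gamma_SL * T_bulk / (rho * H_f * R)
dT = 2 * 0.29 * 1616 / (18615 * 52000 * 1.25e-08)
dT = 77.5 K

77.5


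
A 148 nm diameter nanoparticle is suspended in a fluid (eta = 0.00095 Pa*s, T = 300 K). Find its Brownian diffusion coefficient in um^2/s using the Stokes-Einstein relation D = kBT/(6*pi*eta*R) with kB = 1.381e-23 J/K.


Radius R = 148/2 = 74 nm = 7.4e-08 m
D = kB*T / (6*pi*eta*R)
D = 1.381e-23 * 300 / (6 * pi * 0.00095 * 7.4e-08)
D = 3.1265e-12 m^2/s = 3.127 um^2/s

3.127


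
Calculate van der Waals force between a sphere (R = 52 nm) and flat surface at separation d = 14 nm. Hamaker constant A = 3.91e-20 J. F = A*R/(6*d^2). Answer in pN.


Convert to SI: R = 52 nm = 5.2e-08 m, d = 14 nm = 1.4e-08 m
F = A * R / (6 * d^2)
F = 3.91e-20 * 5.2e-08 / (6 * (1.4e-08)^2)
F = 1.72891e-12 N = 1.729 pN

1.729


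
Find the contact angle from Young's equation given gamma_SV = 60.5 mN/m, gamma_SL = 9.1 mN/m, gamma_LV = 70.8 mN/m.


cos(theta) = (gamma_SV - gamma_SL) / gamma_LV
cos(theta) = (60.5 - 9.1) / 70.8
cos(theta) = 0.725989
theta = arccos(0.725989) = 43.45 degrees

43.45


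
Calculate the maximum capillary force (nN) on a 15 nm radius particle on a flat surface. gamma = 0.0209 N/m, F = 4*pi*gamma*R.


Convert radius: R = 15 nm = 1.5e-08 m
F = 4 * pi * gamma * R
F = 4 * pi * 0.0209 * 1.5e-08
F = 3.93956e-09 N = 3.9396 nN

3.9396


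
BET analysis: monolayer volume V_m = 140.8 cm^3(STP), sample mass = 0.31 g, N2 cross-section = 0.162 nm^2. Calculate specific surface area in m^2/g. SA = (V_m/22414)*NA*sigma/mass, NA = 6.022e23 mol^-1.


Number of moles in monolayer = V_m / 22414 = 140.8 / 22414 = 0.00628179
Number of molecules = moles * NA = 0.00628179 * 6.022e23
SA = molecules * sigma / mass
SA = (140.8 / 22414) * 6.022e23 * 0.162e-18 / 0.31
SA = 1976.9 m^2/g

1976.9


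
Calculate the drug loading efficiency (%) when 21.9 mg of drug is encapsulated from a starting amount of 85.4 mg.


Drug loading efficiency = (drug loaded / drug initial) * 100
DLE = 21.9 / 85.4 * 100
DLE = 0.2564 * 100
DLE = 25.64%

25.64


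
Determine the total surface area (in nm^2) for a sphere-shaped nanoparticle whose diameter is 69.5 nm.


Radius r = 69.5/2 = 34.75 nm
Surface area SA = 4 * pi * r^2
SA = 4 * pi * (34.75)^2
SA = 15174.68 nm^2

15174.68


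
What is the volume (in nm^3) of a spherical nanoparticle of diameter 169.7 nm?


Radius r = 169.7/2 = 84.85 nm
Volume V = (4/3) * pi * r^3
V = (4/3) * pi * (84.85)^3
V = 2558846.0 nm^3

2558846.0


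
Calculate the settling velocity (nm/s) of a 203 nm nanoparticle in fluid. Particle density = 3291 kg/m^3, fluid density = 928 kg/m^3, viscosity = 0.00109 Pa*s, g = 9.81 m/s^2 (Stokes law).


Radius R = 203/2 nm = 1.015e-07 m
Density difference = 3291 - 928 = 2363 kg/m^3
v = 2 * R^2 * (rho_p - rho_f) * g / (9 * eta)
v = 2 * (1.015e-07)^2 * 2363 * 9.81 / (9 * 0.00109)
v = 4.86884e-08 m/s = 48.6884 nm/s

48.6884


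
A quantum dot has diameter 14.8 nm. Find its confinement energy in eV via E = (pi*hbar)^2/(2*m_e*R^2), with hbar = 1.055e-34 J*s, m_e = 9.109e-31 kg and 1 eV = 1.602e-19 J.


Radius R = 14.8/2 = 7.4 nm = 7.4e-09 m
E = (pi * 1.055e-34)^2 / (2 * 9.109e-31 * (7.4e-09)^2)
E(J) = 1.10113e-21
E = E(J) / 1.602e-19 = 0.0069 eV

0.0069


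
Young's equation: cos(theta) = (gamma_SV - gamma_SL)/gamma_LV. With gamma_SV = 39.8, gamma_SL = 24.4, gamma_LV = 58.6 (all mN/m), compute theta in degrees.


cos(theta) = (gamma_SV - gamma_SL) / gamma_LV
cos(theta) = (39.8 - 24.4) / 58.6
cos(theta) = 0.262799
theta = arccos(0.262799) = 74.76 degrees

74.76


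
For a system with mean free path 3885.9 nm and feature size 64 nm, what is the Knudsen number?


Knudsen number Kn = lambda / L
Kn = 3885.9 / 64
Kn = 60.7172

60.7172


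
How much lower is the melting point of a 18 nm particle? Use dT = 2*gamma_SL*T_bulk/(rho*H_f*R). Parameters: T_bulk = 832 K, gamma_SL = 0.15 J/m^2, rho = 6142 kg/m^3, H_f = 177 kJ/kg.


Radius R = 18/2 = 9 nm = 9e-09 m
Convert H_f = 177 kJ/kg = 177000 J/kg
dT = 2 * gamma_SL * T_bulk / (rho * H_f * R)
dT = 2 * 0.15 * 832 / (6142 * 177000 * 9e-09)
dT = 25.5 K

25.5


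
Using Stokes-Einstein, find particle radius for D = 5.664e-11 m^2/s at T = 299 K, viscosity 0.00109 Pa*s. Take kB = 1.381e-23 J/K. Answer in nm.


Stokes-Einstein: R = kB*T / (6*pi*eta*D)
R = 1.381e-23 * 299 / (6 * pi * 0.00109 * 5.664e-11)
R = 3.54825e-09 m = 3.55 nm

3.55


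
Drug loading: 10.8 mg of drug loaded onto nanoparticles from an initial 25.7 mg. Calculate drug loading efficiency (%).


Drug loading efficiency = (drug loaded / drug initial) * 100
DLE = 10.8 / 25.7 * 100
DLE = 0.4202 * 100
DLE = 42.02%

42.02


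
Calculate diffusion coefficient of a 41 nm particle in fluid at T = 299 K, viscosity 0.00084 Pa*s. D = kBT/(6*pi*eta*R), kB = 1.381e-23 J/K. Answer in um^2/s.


Radius R = 41/2 = 20.5 nm = 2.05e-08 m
D = kB*T / (6*pi*eta*R)
D = 1.381e-23 * 299 / (6 * pi * 0.00084 * 2.05e-08)
D = 1.27213e-11 m^2/s = 12.721 um^2/s

12.721


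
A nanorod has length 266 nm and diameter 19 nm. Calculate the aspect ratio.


Aspect ratio AR = length / diameter
AR = 266 / 19
AR = 14.0

14.0


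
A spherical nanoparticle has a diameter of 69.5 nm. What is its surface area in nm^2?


Radius r = 69.5/2 = 34.75 nm
Surface area SA = 4 * pi * r^2
SA = 4 * pi * (34.75)^2
SA = 15174.68 nm^2

15174.68


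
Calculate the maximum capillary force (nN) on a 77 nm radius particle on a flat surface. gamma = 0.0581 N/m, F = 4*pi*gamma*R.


Convert radius: R = 77 nm = 7.7e-08 m
F = 4 * pi * gamma * R
F = 4 * pi * 0.0581 * 7.7e-08
F = 5.62182e-08 N = 56.2182 nN

56.2182


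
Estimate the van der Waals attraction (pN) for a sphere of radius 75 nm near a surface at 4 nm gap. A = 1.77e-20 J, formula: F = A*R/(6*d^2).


Convert to SI: R = 75 nm = 7.5e-08 m, d = 4 nm = 4e-09 m
F = A * R / (6 * d^2)
F = 1.77e-20 * 7.5e-08 / (6 * (4e-09)^2)
F = 1.38281e-11 N = 13.828 pN

13.828


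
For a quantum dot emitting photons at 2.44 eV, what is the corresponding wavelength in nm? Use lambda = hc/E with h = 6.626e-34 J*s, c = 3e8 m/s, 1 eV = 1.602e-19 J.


Convert energy: E = 2.44 eV = 2.44 * 1.602e-19 = 3.90888e-19 J
lambda = h*c / E = 6.626e-34 * 3e8 / 3.90888e-19
lambda = 5.08534e-07 m = 508.5 nm

508.5


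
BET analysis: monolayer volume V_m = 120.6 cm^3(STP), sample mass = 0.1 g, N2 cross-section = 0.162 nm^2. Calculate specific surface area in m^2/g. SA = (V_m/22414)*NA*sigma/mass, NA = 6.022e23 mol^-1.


Number of moles in monolayer = V_m / 22414 = 120.6 / 22414 = 0.00538057
Number of molecules = moles * NA = 0.00538057 * 6.022e23
SA = molecules * sigma / mass
SA = (120.6 / 22414) * 6.022e23 * 0.162e-18 / 0.1
SA = 5249.1 m^2/g

5249.1


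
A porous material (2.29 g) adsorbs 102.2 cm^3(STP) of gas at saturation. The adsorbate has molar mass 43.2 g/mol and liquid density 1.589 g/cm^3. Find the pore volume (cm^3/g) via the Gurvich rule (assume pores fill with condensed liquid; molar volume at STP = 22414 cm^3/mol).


Moles adsorbed n = V_ads / 22414 = 102.2 / 22414 = 4.559650e-03 mol
Liquid volume V_liq = n * M / rho_liq = 4.559650e-03 * 43.2 / 1.589 = 0.12396 cm^3
Specific pore volume V_pore = V_liq / m_sample = 0.12396 / 2.29
V_pore = 0.0541 cm^3/g

0.0541


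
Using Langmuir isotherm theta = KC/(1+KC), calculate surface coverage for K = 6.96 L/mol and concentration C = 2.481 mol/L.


Langmuir isotherm: theta = K*C / (1 + K*C)
K*C = 6.96 * 2.481 = 17.26776
theta = 17.26776 / (1 + 17.26776) = 17.26776 / 18.26776
theta = 0.9453

0.9453


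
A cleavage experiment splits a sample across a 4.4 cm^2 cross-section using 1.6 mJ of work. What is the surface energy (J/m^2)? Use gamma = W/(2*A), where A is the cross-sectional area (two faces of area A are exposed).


Convert: A = 4.4 cm^2 = 0.00044 m^2, W = 1.6 mJ = 0.0016 J
Cleaving exposes two faces of area A, so total new surface = 2*A and gamma = W / (2*A)
gamma = 0.0016 / (2 * 0.00044)
gamma = 1.818 J/m^2

1.818


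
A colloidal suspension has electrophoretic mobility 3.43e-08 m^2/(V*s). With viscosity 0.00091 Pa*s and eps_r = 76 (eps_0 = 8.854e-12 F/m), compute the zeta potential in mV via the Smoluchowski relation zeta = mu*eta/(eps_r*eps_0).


Smoluchowski equation: zeta = mu * eta / (eps_r * eps_0)
zeta = 3.43e-08 * 0.00091 / (76 * 8.854e-12)
zeta = 0.046386 V = 46.39 mV

46.39


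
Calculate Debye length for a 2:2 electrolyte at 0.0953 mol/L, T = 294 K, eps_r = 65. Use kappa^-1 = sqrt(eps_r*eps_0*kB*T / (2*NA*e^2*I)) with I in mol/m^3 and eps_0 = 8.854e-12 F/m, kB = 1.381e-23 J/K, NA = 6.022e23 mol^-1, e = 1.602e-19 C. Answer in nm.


Ionic strength I = 0.0953 * 2^2 * 1000 = 381.2 mol/m^3
kappa^-1 = sqrt(65 * 8.854e-12 * 1.381e-23 * 294 / (2 * 6.022e23 * (1.602e-19)^2 * 381.2))
kappa^-1 = 0.445 nm

0.445


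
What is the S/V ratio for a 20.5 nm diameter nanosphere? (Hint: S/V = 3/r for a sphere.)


Radius r = 20.5/2 = 10.25 nm
S/V = 3 / r = 3 / 10.25
S/V = 0.2927 nm^-1

0.2927


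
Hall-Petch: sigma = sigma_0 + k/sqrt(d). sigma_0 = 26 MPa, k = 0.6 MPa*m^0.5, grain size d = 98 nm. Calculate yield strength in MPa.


d = 98 nm = 9.8e-08 m
sqrt(d) = 0.0003130495
Hall-Petch contribution = k / sqrt(d) = 0.6 / 0.0003130495 = 1916.6 MPa
sigma = sigma_0 + k/sqrt(d) = 26 + 1916.6 = 1942.6 MPa

1942.6


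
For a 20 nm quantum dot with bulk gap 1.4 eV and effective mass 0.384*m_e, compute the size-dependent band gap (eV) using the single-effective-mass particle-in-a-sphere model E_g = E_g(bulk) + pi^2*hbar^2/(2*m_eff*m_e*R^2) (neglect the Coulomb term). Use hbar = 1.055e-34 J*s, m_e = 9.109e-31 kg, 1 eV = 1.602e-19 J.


Radius R = 20/2 nm = 1e-08 m
Confinement energy dE = pi^2 * hbar^2 / (2 * m_eff * m_e * R^2)
dE = pi^2 * (1.055e-34)^2 / (2 * 0.384 * 9.109e-31 * (1e-08)^2) J, divided by 1.602e-19 J/eV
dE = 0.0098 eV
Total band gap = E_g(bulk) + dE = 1.4 + 0.0098 = 1.4098 eV

1.4098


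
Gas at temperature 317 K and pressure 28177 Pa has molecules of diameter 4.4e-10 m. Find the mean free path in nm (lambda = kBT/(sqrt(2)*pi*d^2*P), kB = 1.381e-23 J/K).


Mean free path: lambda = kB*T / (sqrt(2) * pi * d^2 * P)
lambda = 1.381e-23 * 317 / (sqrt(2) * pi * (4.4e-10)^2 * 28177)
lambda = 1.80629e-07 m
lambda = 180.63 nm

180.63


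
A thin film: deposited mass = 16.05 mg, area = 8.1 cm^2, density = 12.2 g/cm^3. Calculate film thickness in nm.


Convert: m = 16.05 mg = 1.6050e-05 kg, A = 8.1 cm^2 = 8.1000e-04 m^2, rho = 12.2 g/cm^3 = 12200 kg/m^3
t = m / (A * rho)
t = 1.6050e-05 / (8.1000e-04 * 12200)
t = 1.6242e-06 m = 1624.2 nm

1624.2


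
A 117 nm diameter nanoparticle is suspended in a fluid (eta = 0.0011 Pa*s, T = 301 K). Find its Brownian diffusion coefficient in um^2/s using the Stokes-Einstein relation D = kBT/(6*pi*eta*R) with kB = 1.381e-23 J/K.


Radius R = 117/2 = 58.5 nm = 5.85e-08 m
D = kB*T / (6*pi*eta*R)
D = 1.381e-23 * 301 / (6 * pi * 0.0011 * 5.85e-08)
D = 3.42697e-12 m^2/s = 3.427 um^2/s

3.427


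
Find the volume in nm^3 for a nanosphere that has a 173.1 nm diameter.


Radius r = 173.1/2 = 86.55 nm
Volume V = (4/3) * pi * r^3
V = (4/3) * pi * (86.55)^3
V = 2715750.24 nm^3

2715750.24


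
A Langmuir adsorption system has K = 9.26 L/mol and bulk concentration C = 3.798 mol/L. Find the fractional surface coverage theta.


Langmuir isotherm: theta = K*C / (1 + K*C)
K*C = 9.26 * 3.798 = 35.16948
theta = 35.16948 / (1 + 35.16948) = 35.16948 / 36.16948
theta = 0.9724

0.9724


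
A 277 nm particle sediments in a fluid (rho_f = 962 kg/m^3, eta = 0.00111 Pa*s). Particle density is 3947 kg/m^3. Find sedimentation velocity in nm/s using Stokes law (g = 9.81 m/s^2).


Radius R = 277/2 nm = 1.385e-07 m
Density difference = 3947 - 962 = 2985 kg/m^3
v = 2 * R^2 * (rho_p - rho_f) * g / (9 * eta)
v = 2 * (1.385e-07)^2 * 2985 * 9.81 / (9 * 0.00111)
v = 1.12455e-07 m/s = 112.4546 nm/s

112.4546


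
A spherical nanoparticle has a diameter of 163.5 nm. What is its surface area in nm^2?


Radius r = 163.5/2 = 81.75 nm
Surface area SA = 4 * pi * r^2
SA = 4 * pi * (81.75)^2
SA = 83981.84 nm^2

83981.84


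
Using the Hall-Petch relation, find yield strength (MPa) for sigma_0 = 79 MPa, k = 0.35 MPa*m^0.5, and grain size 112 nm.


d = 112 nm = 1.12e-07 m
sqrt(d) = 0.000334664
Hall-Petch contribution = k / sqrt(d) = 0.35 / 0.000334664 = 1045.8 MPa
sigma = sigma_0 + k/sqrt(d) = 79 + 1045.8 = 1124.8 MPa

1124.8


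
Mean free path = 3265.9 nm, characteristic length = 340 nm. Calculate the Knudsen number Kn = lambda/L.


Knudsen number Kn = lambda / L
Kn = 3265.9 / 340
Kn = 9.6056

9.6056


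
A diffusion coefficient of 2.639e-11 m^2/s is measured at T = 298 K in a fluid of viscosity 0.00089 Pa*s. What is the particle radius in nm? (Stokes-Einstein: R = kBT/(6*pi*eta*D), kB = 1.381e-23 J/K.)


Stokes-Einstein: R = kB*T / (6*pi*eta*D)
R = 1.381e-23 * 298 / (6 * pi * 0.00089 * 2.639e-11)
R = 9.29564e-09 m = 9.3 nm

9.3


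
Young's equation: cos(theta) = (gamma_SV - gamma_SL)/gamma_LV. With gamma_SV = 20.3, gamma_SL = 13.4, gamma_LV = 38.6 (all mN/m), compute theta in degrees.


cos(theta) = (gamma_SV - gamma_SL) / gamma_LV
cos(theta) = (20.3 - 13.4) / 38.6
cos(theta) = 0.178756
theta = arccos(0.178756) = 79.7 degrees

79.7


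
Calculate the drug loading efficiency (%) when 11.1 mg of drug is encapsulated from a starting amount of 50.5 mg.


Drug loading efficiency = (drug loaded / drug initial) * 100
DLE = 11.1 / 50.5 * 100
DLE = 0.2198 * 100
DLE = 21.98%

21.98


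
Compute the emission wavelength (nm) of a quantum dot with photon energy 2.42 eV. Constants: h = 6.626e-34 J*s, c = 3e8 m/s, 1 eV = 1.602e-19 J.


Convert energy: E = 2.42 eV = 2.42 * 1.602e-19 = 3.87684e-19 J
lambda = h*c / E = 6.626e-34 * 3e8 / 3.87684e-19
lambda = 5.12737e-07 m = 512.7 nm

512.7


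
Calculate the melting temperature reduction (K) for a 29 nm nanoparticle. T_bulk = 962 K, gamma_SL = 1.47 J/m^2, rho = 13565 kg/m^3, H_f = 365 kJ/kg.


Radius R = 29/2 = 14.5 nm = 1.45e-08 m
Convert H_f = 365 kJ/kg = 365000 J/kg
dT = 2 * gamma_SL * T_bulk / (rho * H_f * R)
dT = 2 * 1.47 * 962 / (13565 * 365000 * 1.45e-08)
dT = 39.4 K

39.4


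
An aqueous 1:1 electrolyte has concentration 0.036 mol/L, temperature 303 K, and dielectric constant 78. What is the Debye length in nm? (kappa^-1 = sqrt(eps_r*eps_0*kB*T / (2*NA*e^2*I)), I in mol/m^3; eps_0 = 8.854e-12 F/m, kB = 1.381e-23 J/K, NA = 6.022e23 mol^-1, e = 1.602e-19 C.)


Ionic strength I = 0.036 * 1^2 * 1000 = 36 mol/m^3
kappa^-1 = sqrt(78 * 8.854e-12 * 1.381e-23 * 303 / (2 * 6.022e23 * (1.602e-19)^2 * 36))
kappa^-1 = 1.612 nm

1.612


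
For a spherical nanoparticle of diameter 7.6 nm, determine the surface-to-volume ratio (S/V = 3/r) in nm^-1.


Radius r = 7.6/2 = 3.8 nm
S/V = 3 / r = 3 / 3.8
S/V = 0.7895 nm^-1

0.7895


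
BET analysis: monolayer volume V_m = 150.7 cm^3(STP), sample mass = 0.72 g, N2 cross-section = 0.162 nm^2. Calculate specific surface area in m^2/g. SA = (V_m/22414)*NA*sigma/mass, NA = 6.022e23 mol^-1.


Number of moles in monolayer = V_m / 22414 = 150.7 / 22414 = 0.00672348
Number of molecules = moles * NA = 0.00672348 * 6.022e23
SA = molecules * sigma / mass
SA = (150.7 / 22414) * 6.022e23 * 0.162e-18 / 0.72
SA = 911.0 m^2/g

911.0


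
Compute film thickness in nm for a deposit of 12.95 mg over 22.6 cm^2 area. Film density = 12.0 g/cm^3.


Convert: m = 12.95 mg = 1.2950e-05 kg, A = 22.6 cm^2 = 2.2600e-03 m^2, rho = 12.0 g/cm^3 = 12000 kg/m^3
t = m / (A * rho)
t = 1.2950e-05 / (2.2600e-03 * 12000)
t = 4.7751e-07 m = 477.5 nm

477.5


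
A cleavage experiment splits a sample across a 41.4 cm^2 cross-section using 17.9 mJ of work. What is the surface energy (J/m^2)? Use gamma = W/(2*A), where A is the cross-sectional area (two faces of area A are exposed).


Convert: A = 41.4 cm^2 = 0.00414 m^2, W = 17.9 mJ = 0.0179 J
Cleaving exposes two faces of area A, so total new surface = 2*A and gamma = W / (2*A)
gamma = 0.0179 / (2 * 0.00414)
gamma = 2.162 J/m^2

2.162


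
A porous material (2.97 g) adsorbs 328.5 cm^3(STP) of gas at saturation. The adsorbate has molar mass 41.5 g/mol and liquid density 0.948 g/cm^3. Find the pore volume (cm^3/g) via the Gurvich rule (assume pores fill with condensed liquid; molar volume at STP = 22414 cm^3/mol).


Moles adsorbed n = V_ads / 22414 = 328.5 / 22414 = 1.465602e-02 mol
Liquid volume V_liq = n * M / rho_liq = 1.465602e-02 * 41.5 / 0.948 = 0.64159 cm^3
Specific pore volume V_pore = V_liq / m_sample = 0.64159 / 2.97
V_pore = 0.216 cm^3/g

0.216


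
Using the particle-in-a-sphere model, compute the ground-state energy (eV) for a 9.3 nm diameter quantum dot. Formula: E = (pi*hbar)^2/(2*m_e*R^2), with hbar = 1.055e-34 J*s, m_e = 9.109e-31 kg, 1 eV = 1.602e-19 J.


Radius R = 9.3/2 = 4.65 nm = 4.65e-09 m
E = (pi * 1.055e-34)^2 / (2 * 9.109e-31 * (4.65e-09)^2)
E(J) = 2.78868e-21
E = E(J) / 1.602e-19 = 0.0174 eV

0.0174


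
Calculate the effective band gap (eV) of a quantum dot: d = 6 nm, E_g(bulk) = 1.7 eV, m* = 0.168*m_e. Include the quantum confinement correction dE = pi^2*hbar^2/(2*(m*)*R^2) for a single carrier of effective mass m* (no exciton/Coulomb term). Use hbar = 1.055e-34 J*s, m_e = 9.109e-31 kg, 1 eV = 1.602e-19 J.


Radius R = 6/2 nm = 3e-09 m
Confinement energy dE = pi^2 * hbar^2 / (2 * m_eff * m_e * R^2)
dE = pi^2 * (1.055e-34)^2 / (2 * 0.168 * 9.109e-31 * (3e-09)^2) J, divided by 1.602e-19 J/eV
dE = 0.2489 eV
Total band gap = E_g(bulk) + dE = 1.7 + 0.2489 = 1.9489 eV

1.9489


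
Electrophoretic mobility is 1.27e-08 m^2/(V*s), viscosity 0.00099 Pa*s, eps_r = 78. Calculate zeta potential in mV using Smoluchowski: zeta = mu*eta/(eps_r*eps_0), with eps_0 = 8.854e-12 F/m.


Smoluchowski equation: zeta = mu * eta / (eps_r * eps_0)
zeta = 1.27e-08 * 0.00099 / (78 * 8.854e-12)
zeta = 0.018206 V = 18.21 mV

18.21


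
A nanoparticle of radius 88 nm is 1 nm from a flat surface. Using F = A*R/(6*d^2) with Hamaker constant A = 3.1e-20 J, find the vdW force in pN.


Convert to SI: R = 88 nm = 8.8e-08 m, d = 1 nm = 1e-09 m
F = A * R / (6 * d^2)
F = 3.1e-20 * 8.8e-08 / (6 * (1e-09)^2)
F = 4.54667e-10 N = 454.667 pN

454.667


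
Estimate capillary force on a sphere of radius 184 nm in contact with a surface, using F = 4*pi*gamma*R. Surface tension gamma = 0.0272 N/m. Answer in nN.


Convert radius: R = 184 nm = 1.84e-07 m
F = 4 * pi * gamma * R
F = 4 * pi * 0.0272 * 1.84e-07
F = 6.28922e-08 N = 62.8922 nN

62.8922


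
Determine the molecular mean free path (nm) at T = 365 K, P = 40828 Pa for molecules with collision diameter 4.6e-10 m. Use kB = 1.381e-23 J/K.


Mean free path: lambda = kB*T / (sqrt(2) * pi * d^2 * P)
lambda = 1.381e-23 * 365 / (sqrt(2) * pi * (4.6e-10)^2 * 40828)
lambda = 1.31325e-07 m
lambda = 131.33 nm

131.33


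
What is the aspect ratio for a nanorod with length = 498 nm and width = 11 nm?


Aspect ratio AR = length / diameter
AR = 498 / 11
AR = 45.27

45.27


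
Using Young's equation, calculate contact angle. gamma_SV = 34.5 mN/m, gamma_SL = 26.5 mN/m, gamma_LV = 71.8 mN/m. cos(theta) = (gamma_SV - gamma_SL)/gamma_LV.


cos(theta) = (gamma_SV - gamma_SL) / gamma_LV
cos(theta) = (34.5 - 26.5) / 71.8
cos(theta) = 0.111421
theta = arccos(0.111421) = 83.6 degrees

83.6


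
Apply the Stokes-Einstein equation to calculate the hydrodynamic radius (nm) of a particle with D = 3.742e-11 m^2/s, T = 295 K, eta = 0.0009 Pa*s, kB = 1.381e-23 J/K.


Stokes-Einstein: R = kB*T / (6*pi*eta*D)
R = 1.381e-23 * 295 / (6 * pi * 0.0009 * 3.742e-11)
R = 6.41754e-09 m = 6.42 nm

6.42


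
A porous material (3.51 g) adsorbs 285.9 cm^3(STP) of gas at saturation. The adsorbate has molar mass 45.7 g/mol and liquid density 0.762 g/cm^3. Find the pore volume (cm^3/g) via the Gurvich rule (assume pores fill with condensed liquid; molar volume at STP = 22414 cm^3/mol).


Moles adsorbed n = V_ads / 22414 = 285.9 / 22414 = 1.275542e-02 mol
Liquid volume V_liq = n * M / rho_liq = 1.275542e-02 * 45.7 / 0.762 = 0.76499 cm^3
Specific pore volume V_pore = V_liq / m_sample = 0.76499 / 3.51
V_pore = 0.2179 cm^3/g

0.2179


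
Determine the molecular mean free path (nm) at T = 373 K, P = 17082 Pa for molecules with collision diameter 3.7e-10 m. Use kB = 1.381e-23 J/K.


Mean free path: lambda = kB*T / (sqrt(2) * pi * d^2 * P)
lambda = 1.381e-23 * 373 / (sqrt(2) * pi * (3.7e-10)^2 * 17082)
lambda = 4.95787e-07 m
lambda = 495.79 nm

495.79


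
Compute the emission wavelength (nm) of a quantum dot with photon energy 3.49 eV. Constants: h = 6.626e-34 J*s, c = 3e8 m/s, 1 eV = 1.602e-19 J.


Convert energy: E = 3.49 eV = 3.49 * 1.602e-19 = 5.59098e-19 J
lambda = h*c / E = 6.626e-34 * 3e8 / 5.59098e-19
lambda = 3.55537e-07 m = 355.5 nm

355.5


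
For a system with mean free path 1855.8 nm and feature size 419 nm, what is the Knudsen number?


Knudsen number Kn = lambda / L
Kn = 1855.8 / 419
Kn = 4.4291

4.4291


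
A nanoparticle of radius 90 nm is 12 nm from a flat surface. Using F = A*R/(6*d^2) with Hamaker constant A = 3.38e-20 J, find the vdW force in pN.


Convert to SI: R = 90 nm = 9e-08 m, d = 12 nm = 1.2e-08 m
F = A * R / (6 * d^2)
F = 3.38e-20 * 9e-08 / (6 * (1.2e-08)^2)
F = 3.52083e-12 N = 3.521 pN

3.521


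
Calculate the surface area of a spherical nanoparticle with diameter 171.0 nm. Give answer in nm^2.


Radius r = 171.0/2 = 85.5 nm
Surface area SA = 4 * pi * r^2
SA = 4 * pi * (85.5)^2
SA = 91863.31 nm^2

91863.31


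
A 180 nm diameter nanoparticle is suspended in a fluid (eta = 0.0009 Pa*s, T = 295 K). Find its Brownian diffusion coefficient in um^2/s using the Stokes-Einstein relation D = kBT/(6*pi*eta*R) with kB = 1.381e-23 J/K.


Radius R = 180/2 = 90 nm = 9e-08 m
D = kB*T / (6*pi*eta*R)
D = 1.381e-23 * 295 / (6 * pi * 0.0009 * 9e-08)
D = 2.66827e-12 m^2/s = 2.668 um^2/s

2.668


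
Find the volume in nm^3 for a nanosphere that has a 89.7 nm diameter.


Radius r = 89.7/2 = 44.85 nm
Volume V = (4/3) * pi * r^3
V = (4/3) * pi * (44.85)^3
V = 377899.18 nm^3

377899.18


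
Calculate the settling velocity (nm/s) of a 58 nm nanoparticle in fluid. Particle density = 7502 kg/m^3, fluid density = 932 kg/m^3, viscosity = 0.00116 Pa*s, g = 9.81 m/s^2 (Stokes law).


Radius R = 58/2 nm = 2.9e-08 m
Density difference = 7502 - 932 = 6570 kg/m^3
v = 2 * R^2 * (rho_p - rho_f) * g / (9 * eta)
v = 2 * (2.9e-08)^2 * 6570 * 9.81 / (9 * 0.00116)
v = 1.03839e-08 m/s = 10.3839 nm/s

10.3839


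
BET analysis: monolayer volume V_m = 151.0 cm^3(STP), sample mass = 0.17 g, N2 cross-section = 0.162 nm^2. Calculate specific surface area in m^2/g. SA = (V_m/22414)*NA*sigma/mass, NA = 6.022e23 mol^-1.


Number of moles in monolayer = V_m / 22414 = 151.0 / 22414 = 0.00673686
Number of molecules = moles * NA = 0.00673686 * 6.022e23
SA = molecules * sigma / mass
SA = (151.0 / 22414) * 6.022e23 * 0.162e-18 / 0.17
SA = 3866.0 m^2/g

3866.0


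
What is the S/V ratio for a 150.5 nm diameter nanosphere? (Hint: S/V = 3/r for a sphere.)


Radius r = 150.5/2 = 75.25 nm
S/V = 3 / r = 3 / 75.25
S/V = 0.0399 nm^-1

0.0399


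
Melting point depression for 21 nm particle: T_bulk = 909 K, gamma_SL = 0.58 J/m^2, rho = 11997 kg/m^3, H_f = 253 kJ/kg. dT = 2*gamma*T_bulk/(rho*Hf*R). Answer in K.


Radius R = 21/2 = 10.5 nm = 1.05e-08 m
Convert H_f = 253 kJ/kg = 253000 J/kg
dT = 2 * gamma_SL * T_bulk / (rho * H_f * R)
dT = 2 * 0.58 * 909 / (11997 * 253000 * 1.05e-08)
dT = 33.1 K

33.1


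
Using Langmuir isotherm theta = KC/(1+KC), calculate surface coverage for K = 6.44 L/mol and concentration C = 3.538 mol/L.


Langmuir isotherm: theta = K*C / (1 + K*C)
K*C = 6.44 * 3.538 = 22.78472
theta = 22.78472 / (1 + 22.78472) = 22.78472 / 23.78472
theta = 0.958

0.958


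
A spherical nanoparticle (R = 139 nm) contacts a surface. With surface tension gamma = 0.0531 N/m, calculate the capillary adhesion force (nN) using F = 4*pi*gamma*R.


Convert radius: R = 139 nm = 1.39e-07 m
F = 4 * pi * gamma * R
F = 4 * pi * 0.0531 * 1.39e-07
F = 9.27511e-08 N = 92.7511 nN

92.7511


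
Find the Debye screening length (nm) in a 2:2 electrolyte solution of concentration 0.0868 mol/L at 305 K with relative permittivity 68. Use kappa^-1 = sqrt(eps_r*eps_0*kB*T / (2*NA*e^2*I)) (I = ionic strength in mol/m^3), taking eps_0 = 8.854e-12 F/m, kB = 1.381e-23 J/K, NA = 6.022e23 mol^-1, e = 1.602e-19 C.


Ionic strength I = 0.0868 * 2^2 * 1000 = 347.2 mol/m^3
kappa^-1 = sqrt(68 * 8.854e-12 * 1.381e-23 * 305 / (2 * 6.022e23 * (1.602e-19)^2 * 347.2))
kappa^-1 = 0.486 nm

0.486


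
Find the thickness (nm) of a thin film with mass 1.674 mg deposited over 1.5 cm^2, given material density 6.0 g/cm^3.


Convert: m = 1.674 mg = 1.6740e-06 kg, A = 1.5 cm^2 = 1.5000e-04 m^2, rho = 6.0 g/cm^3 = 6000 kg/m^3
t = m / (A * rho)
t = 1.6740e-06 / (1.5000e-04 * 6000)
t = 1.8600e-06 m = 1860.0 nm

1860.0


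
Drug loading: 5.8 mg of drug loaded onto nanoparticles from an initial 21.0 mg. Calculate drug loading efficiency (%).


Drug loading efficiency = (drug loaded / drug initial) * 100
DLE = 5.8 / 21.0 * 100
DLE = 0.2762 * 100
DLE = 27.62%

27.62


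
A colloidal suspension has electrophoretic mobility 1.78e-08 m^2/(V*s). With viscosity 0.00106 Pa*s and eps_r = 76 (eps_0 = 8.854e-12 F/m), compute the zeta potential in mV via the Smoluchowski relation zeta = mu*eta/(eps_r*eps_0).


Smoluchowski equation: zeta = mu * eta / (eps_r * eps_0)
zeta = 1.78e-08 * 0.00106 / (76 * 8.854e-12)
zeta = 0.02804 V = 28.04 mV

28.04


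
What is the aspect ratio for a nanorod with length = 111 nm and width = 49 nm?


Aspect ratio AR = length / diameter
AR = 111 / 49
AR = 2.27

2.27


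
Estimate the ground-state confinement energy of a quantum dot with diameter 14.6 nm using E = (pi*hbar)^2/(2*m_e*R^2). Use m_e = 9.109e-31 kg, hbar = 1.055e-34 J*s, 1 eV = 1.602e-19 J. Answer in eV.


Radius R = 14.6/2 = 7.3 nm = 7.3e-09 m
E = (pi * 1.055e-34)^2 / (2 * 9.109e-31 * (7.3e-09)^2)
E(J) = 1.13151e-21
E = E(J) / 1.602e-19 = 0.0071 eV

0.0071


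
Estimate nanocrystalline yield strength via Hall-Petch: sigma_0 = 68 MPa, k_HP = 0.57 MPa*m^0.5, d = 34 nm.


d = 34 nm = 3.4e-08 m
sqrt(d) = 0.0001843909
Hall-Petch contribution = k / sqrt(d) = 0.57 / 0.0001843909 = 3091.3 MPa
sigma = sigma_0 + k/sqrt(d) = 68 + 3091.3 = 3159.3 MPa

3159.3


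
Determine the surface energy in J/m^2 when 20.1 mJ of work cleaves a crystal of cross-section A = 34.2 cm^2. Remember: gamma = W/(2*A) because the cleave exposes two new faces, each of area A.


Convert: A = 34.2 cm^2 = 0.00342 m^2, W = 20.1 mJ = 0.0201 J
Cleaving exposes two faces of area A, so total new surface = 2*A and gamma = W / (2*A)
gamma = 0.0201 / (2 * 0.00342)
gamma = 2.939 J/m^2

2.939


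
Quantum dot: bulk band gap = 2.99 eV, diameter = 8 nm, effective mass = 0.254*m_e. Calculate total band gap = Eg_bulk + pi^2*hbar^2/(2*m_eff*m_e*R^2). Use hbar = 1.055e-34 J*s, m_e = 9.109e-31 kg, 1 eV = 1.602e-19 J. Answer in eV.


Radius R = 8/2 nm = 4e-09 m
Confinement energy dE = pi^2 * hbar^2 / (2 * m_eff * m_e * R^2)
dE = pi^2 * (1.055e-34)^2 / (2 * 0.254 * 9.109e-31 * (4e-09)^2) J, divided by 1.602e-19 J/eV
dE = 0.0926 eV
Total band gap = E_g(bulk) + dE = 2.99 + 0.0926 = 3.0826 eV

3.0826


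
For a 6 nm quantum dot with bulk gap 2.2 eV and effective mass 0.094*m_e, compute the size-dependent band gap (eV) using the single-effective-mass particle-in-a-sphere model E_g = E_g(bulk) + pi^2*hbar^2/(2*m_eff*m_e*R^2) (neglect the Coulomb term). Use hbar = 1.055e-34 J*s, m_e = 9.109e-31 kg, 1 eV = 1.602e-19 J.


Radius R = 6/2 nm = 3e-09 m
Confinement energy dE = pi^2 * hbar^2 / (2 * m_eff * m_e * R^2)
dE = pi^2 * (1.055e-34)^2 / (2 * 0.094 * 9.109e-31 * (3e-09)^2) J, divided by 1.602e-19 J/eV
dE = 0.4449 eV
Total band gap = E_g(bulk) + dE = 2.2 + 0.4449 = 2.6449 eV

2.6449


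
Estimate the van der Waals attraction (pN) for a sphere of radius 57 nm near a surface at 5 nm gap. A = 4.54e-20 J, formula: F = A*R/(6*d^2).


Convert to SI: R = 57 nm = 5.7e-08 m, d = 5 nm = 5e-09 m
F = A * R / (6 * d^2)
F = 4.54e-20 * 5.7e-08 / (6 * (5e-09)^2)
F = 1.7252e-11 N = 17.252 pN

17.252


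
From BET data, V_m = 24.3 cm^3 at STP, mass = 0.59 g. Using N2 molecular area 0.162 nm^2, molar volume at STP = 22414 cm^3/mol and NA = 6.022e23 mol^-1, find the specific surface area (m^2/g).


Number of moles in monolayer = V_m / 22414 = 24.3 / 22414 = 0.00108414
Number of molecules = moles * NA = 0.00108414 * 6.022e23
SA = molecules * sigma / mass
SA = (24.3 / 22414) * 6.022e23 * 0.162e-18 / 0.59
SA = 179.3 m^2/g

179.3


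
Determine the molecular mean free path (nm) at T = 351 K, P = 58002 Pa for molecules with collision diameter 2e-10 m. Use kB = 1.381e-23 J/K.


Mean free path: lambda = kB*T / (sqrt(2) * pi * d^2 * P)
lambda = 1.381e-23 * 351 / (sqrt(2) * pi * (2e-10)^2 * 58002)
lambda = 4.70255e-07 m
lambda = 470.25 nm

470.25
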